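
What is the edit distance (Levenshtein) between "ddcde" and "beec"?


Computing edit distance: "ddcde" -> "beec"
DP table:
           b    e    e    c
      0    1    2    3    4
  d   1    1    2    3    4
  d   2    2    2    3    4
  c   3    3    3    3    3
  d   4    4    4    4    4
  e   5    5    4    4    5
Edit distance = dp[5][4] = 5

5


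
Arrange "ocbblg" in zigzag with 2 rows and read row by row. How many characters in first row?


Zigzag "ocbblg" into 2 rows:
Placing characters:
  'o' => row 0
  'c' => row 1
  'b' => row 0
  'b' => row 1
  'l' => row 0
  'g' => row 1
Rows:
  Row 0: "obl"
  Row 1: "cbg"
First row length: 3

3


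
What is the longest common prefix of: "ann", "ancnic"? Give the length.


Words: ann, ancnic
  Position 0: all 'a' => match
  Position 1: all 'n' => match
  Position 2: ('n', 'c') => mismatch, stop
LCP = "an" (length 2)

2


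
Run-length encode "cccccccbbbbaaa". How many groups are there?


Input: cccccccbbbbaaa
Scanning for consecutive runs:
  Group 1: 'c' x 7 (positions 0-6)
  Group 2: 'b' x 4 (positions 7-10)
  Group 3: 'a' x 3 (positions 11-13)
Total groups: 3

3


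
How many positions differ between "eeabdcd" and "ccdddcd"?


Comparing "eeabdcd" and "ccdddcd" position by position:
  Position 0: 'e' vs 'c' => DIFFER
  Position 1: 'e' vs 'c' => DIFFER
  Position 2: 'a' vs 'd' => DIFFER
  Position 3: 'b' vs 'd' => DIFFER
  Position 4: 'd' vs 'd' => same
  Position 5: 'c' vs 'c' => same
  Position 6: 'd' vs 'd' => same
Positions that differ: 4

4


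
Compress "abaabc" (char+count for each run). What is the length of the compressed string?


Input: abaabc
Runs:
  'a' x 1 => "a1"
  'b' x 1 => "b1"
  'a' x 2 => "a2"
  'b' x 1 => "b1"
  'c' x 1 => "c1"
Compressed: "a1b1a2b1c1"
Compressed length: 10

10


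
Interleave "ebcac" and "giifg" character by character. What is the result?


Interleaving "ebcac" and "giifg":
  Position 0: 'e' from first, 'g' from second => "eg"
  Position 1: 'b' from first, 'i' from second => "bi"
  Position 2: 'c' from first, 'i' from second => "ci"
  Position 3: 'a' from first, 'f' from second => "af"
  Position 4: 'c' from first, 'g' from second => "cg"
Result: egbiciafcg

egbiciafcg


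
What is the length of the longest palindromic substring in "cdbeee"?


Input: "cdbeee"
Checking substrings for palindromes:
  [3:6] "eee" (len 3) => palindrome
  [3:5] "ee" (len 2) => palindrome
  [4:6] "ee" (len 2) => palindrome
Longest palindromic substring: "eee" with length 3

3


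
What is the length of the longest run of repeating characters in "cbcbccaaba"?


Input: "cbcbccaaba"
Scanning for longest run:
  Position 1 ('b'): new char, reset run to 1
  Position 2 ('c'): new char, reset run to 1
  Position 3 ('b'): new char, reset run to 1
  Position 4 ('c'): new char, reset run to 1
  Position 5 ('c'): continues run of 'c', length=2
  Position 6 ('a'): new char, reset run to 1
  Position 7 ('a'): continues run of 'a', length=2
  Position 8 ('b'): new char, reset run to 1
  Position 9 ('a'): new char, reset run to 1
Longest run: 'c' with length 2

2


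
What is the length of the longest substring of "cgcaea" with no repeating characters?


Input: "cgcaea"
Sliding window (track last position of each char):
  Position 0 ('c'): window [0,0] length 1 -- new best
  Position 1 ('g'): window [0,1] length 2 -- new best
  Position 2 ('c'): repeat (last at 0), move window start to 1
  Position 2 ('c'): window [1,2] length 2
  Position 3 ('a'): window [1,3] length 3 -- new best
  Position 4 ('e'): window [1,4] length 4 -- new best
  Position 5 ('a'): repeat (last at 3), move window start to 4
  Position 5 ('a'): window [4,5] length 2
Longest substring with no repeats: "gcae" with length 4

4


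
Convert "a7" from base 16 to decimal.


Input: "a7" in base 16
Positional expansion:
  Digit 'a' (value 10) x 16^1 = 160
  Digit '7' (value 7) x 16^0 = 7
Sum = 167

167


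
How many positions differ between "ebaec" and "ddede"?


Comparing "ebaec" and "ddede" position by position:
  Position 0: 'e' vs 'd' => DIFFER
  Position 1: 'b' vs 'd' => DIFFER
  Position 2: 'a' vs 'e' => DIFFER
  Position 3: 'e' vs 'd' => DIFFER
  Position 4: 'c' vs 'e' => DIFFER
Positions that differ: 5

5


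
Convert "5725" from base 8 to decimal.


Input: "5725" in base 8
Positional expansion:
  Digit '5' (value 5) x 8^3 = 2560
  Digit '7' (value 7) x 8^2 = 448
  Digit '2' (value 2) x 8^1 = 16
  Digit '5' (value 5) x 8^0 = 5
Sum = 3029

3029


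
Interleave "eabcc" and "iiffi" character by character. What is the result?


Interleaving "eabcc" and "iiffi":
  Position 0: 'e' from first, 'i' from second => "ei"
  Position 1: 'a' from first, 'i' from second => "ai"
  Position 2: 'b' from first, 'f' from second => "bf"
  Position 3: 'c' from first, 'f' from second => "cf"
  Position 4: 'c' from first, 'i' from second => "ci"
Result: eiaibfcfci

eiaibfcfci


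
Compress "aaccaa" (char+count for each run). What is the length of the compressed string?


Input: aaccaa
Runs:
  'a' x 2 => "a2"
  'c' x 2 => "c2"
  'a' x 2 => "a2"
Compressed: "a2c2a2"
Compressed length: 6

6


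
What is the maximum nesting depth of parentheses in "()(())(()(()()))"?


Input: "()(())(()(()()))"
Tracking depth:
  Position 0 '(': depth becomes 1
  Position 1 ')': depth becomes 0
  Position 2 '(': depth becomes 1
  Position 3 '(': depth becomes 2
  Position 4 ')': depth becomes 1
  Position 5 ')': depth becomes 0
  Position 6 '(': depth becomes 1
  Position 7 '(': depth becomes 2
  Position 8 ')': depth becomes 1
  Position 9 '(': depth becomes 2
  Position 10 '(': depth becomes 3
  Position 11 ')': depth becomes 2
  Position 12 '(': depth becomes 3
  Position 13 ')': depth becomes 2
  Position 14 ')': depth becomes 1
  Position 15 ')': depth becomes 0
Maximum depth reached: 3

3


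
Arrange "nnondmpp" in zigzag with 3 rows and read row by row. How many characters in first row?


Zigzag "nnondmpp" into 3 rows:
Placing characters:
  'n' => row 0
  'n' => row 1
  'o' => row 2
  'n' => row 1
  'd' => row 0
  'm' => row 1
  'p' => row 2
  'p' => row 1
Rows:
  Row 0: "nd"
  Row 1: "nnmp"
  Row 2: "op"
First row length: 2

2


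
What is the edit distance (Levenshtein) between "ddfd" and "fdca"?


Computing edit distance: "ddfd" -> "fdca"
DP table:
           f    d    c    a
      0    1    2    3    4
  d   1    1    1    2    3
  d   2    2    1    2    3
  f   3    2    2    2    3
  d   4    3    2    3    3
Edit distance = dp[4][4] = 3

3


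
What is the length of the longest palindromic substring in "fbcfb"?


Input: "fbcfb"
Checking substrings for palindromes:
  No multi-char palindromic substrings found
Longest palindromic substring: "f" with length 1

1


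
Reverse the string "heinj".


Input: heinj
Reading characters right to left:
  Position 4: 'j'
  Position 3: 'n'
  Position 2: 'i'
  Position 1: 'e'
  Position 0: 'h'
Reversed: jnieh

jnieh


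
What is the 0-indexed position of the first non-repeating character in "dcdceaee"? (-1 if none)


Input: dcdceaee
Character frequencies:
  'a': 1
  'c': 2
  'd': 2
  'e': 3
Scanning left to right for freq == 1:
  Position 0 ('d'): freq=2, skip
  Position 1 ('c'): freq=2, skip
  Position 2 ('d'): freq=2, skip
  Position 3 ('c'): freq=2, skip
  Position 4 ('e'): freq=3, skip
  Position 5 ('a'): unique! => answer = 5

5


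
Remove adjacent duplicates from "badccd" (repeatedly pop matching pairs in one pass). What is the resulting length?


Input: badccd
Stack-based adjacent duplicate removal:
  Read 'b': push. Stack: b
  Read 'a': push. Stack: ba
  Read 'd': push. Stack: bad
  Read 'c': push. Stack: badc
  Read 'c': matches stack top 'c' => pop. Stack: bad
  Read 'd': matches stack top 'd' => pop. Stack: ba
Final stack: "ba" (length 2)

2


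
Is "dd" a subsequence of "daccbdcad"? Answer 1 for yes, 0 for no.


Check if "dd" is a subsequence of "daccbdcad"
Greedy scan:
  Position 0 ('d'): matches sub[0] = 'd'
  Position 1 ('a'): no match needed
  Position 2 ('c'): no match needed
  Position 3 ('c'): no match needed
  Position 4 ('b'): no match needed
  Position 5 ('d'): matches sub[1] = 'd'
  Position 6 ('c'): no match needed
  Position 7 ('a'): no match needed
  Position 8 ('d'): no match needed
All 2 characters matched => is a subsequence

1


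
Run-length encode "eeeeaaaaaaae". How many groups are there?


Input: eeeeaaaaaaae
Scanning for consecutive runs:
  Group 1: 'e' x 4 (positions 0-3)
  Group 2: 'a' x 7 (positions 4-10)
  Group 3: 'e' x 1 (positions 11-11)
Total groups: 3

3


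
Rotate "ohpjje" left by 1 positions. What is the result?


Input: "ohpjje", rotate left by 1
First 1 characters: "o"
Remaining characters: "hpjje"
Concatenate remaining + first: "hpjje" + "o" = "hpjjeo"

hpjjeo


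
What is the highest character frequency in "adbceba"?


Input: adbceba
Character counts:
  'a': 2
  'b': 2
  'c': 1
  'd': 1
  'e': 1
Maximum frequency: 2

2


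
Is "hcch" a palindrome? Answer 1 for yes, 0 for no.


Input: hcch
Reversed: hcch
  Compare pos 0 ('h') with pos 3 ('h'): match
  Compare pos 1 ('c') with pos 2 ('c'): match
Result: palindrome

1


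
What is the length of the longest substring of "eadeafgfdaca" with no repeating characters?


Input: "eadeafgfdaca"
Sliding window (track last position of each char):
  Position 0 ('e'): window [0,0] length 1 -- new best
  Position 1 ('a'): window [0,1] length 2 -- new best
  Position 2 ('d'): window [0,2] length 3 -- new best
  Position 3 ('e'): repeat (last at 0), move window start to 1
  Position 3 ('e'): window [1,3] length 3
  Position 4 ('a'): repeat (last at 1), move window start to 2
  Position 4 ('a'): window [2,4] length 3
  Position 5 ('f'): window [2,5] length 4 -- new best
  Position 6 ('g'): window [2,6] length 5 -- new best
  Position 7 ('f'): repeat (last at 5), move window start to 6
  Position 7 ('f'): window [6,7] length 2
  Position 8 ('d'): window [6,8] length 3
  Position 9 ('a'): window [6,9] length 4
  Position 10 ('c'): window [6,10] length 5
  Position 11 ('a'): repeat (last at 9), move window start to 10
  Position 11 ('a'): window [10,11] length 2
Longest substring with no repeats: "deafg" with length 5

5


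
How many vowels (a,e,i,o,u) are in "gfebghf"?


Input: gfebghf
Checking each character:
  'g' at position 0: consonant
  'f' at position 1: consonant
  'e' at position 2: vowel (running total: 1)
  'b' at position 3: consonant
  'g' at position 4: consonant
  'h' at position 5: consonant
  'f' at position 6: consonant
Total vowels: 1

1


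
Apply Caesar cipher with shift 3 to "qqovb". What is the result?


Caesar cipher: shift "qqovb" by 3
  'q' (pos 16) + 3 = pos 19 = 't'
  'q' (pos 16) + 3 = pos 19 = 't'
  'o' (pos 14) + 3 = pos 17 = 'r'
  'v' (pos 21) + 3 = pos 24 = 'y'
  'b' (pos 1) + 3 = pos 4 = 'e'
Result: ttrye

ttrye


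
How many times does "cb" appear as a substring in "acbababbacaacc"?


Searching for "cb" in "acbababbacaacc"
Scanning each position:
  Position 0: "ac" => no
  Position 1: "cb" => MATCH
  Position 2: "ba" => no
  Position 3: "ab" => no
  Position 4: "ba" => no
  Position 5: "ab" => no
  Position 6: "bb" => no
  Position 7: "ba" => no
  Position 8: "ac" => no
  Position 9: "ca" => no
  Position 10: "aa" => no
  Position 11: "ac" => no
  Position 12: "cc" => no
Total occurrences: 1

1


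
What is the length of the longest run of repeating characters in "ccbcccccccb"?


Input: "ccbcccccccb"
Scanning for longest run:
  Position 1 ('c'): continues run of 'c', length=2
  Position 2 ('b'): new char, reset run to 1
  Position 3 ('c'): new char, reset run to 1
  Position 4 ('c'): continues run of 'c', length=2
  Position 5 ('c'): continues run of 'c', length=3
  Position 6 ('c'): continues run of 'c', length=4
  Position 7 ('c'): continues run of 'c', length=5
  Position 8 ('c'): continues run of 'c', length=6
  Position 9 ('c'): continues run of 'c', length=7
  Position 10 ('b'): new char, reset run to 1
Longest run: 'c' with length 7

7


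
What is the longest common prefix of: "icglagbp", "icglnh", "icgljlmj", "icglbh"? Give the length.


Words: icglagbp, icglnh, icgljlmj, icglbh
  Position 0: all 'i' => match
  Position 1: all 'c' => match
  Position 2: all 'g' => match
  Position 3: all 'l' => match
  Position 4: ('a', 'n', 'j', 'b') => mismatch, stop
LCP = "icgl" (length 4)

4


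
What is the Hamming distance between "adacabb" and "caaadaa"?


Comparing "adacabb" and "caaadaa" position by position:
  Position 0: 'a' vs 'c' => differ
  Position 1: 'd' vs 'a' => differ
  Position 2: 'a' vs 'a' => same
  Position 3: 'c' vs 'a' => differ
  Position 4: 'a' vs 'd' => differ
  Position 5: 'b' vs 'a' => differ
  Position 6: 'b' vs 'a' => differ
Total differences (Hamming distance): 6

6


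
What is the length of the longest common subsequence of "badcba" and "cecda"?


LCS of "badcba" and "cecda"
DP table:
           c    e    c    d    a
      0    0    0    0    0    0
  b   0    0    0    0    0    0
  a   0    0    0    0    0    1
  d   0    0    0    0    1    1
  c   0    1    1    1    1    1
  b   0    1    1    1    1    1
  a   0    1    1    1    1    2
LCS length = dp[6][5] = 2

2


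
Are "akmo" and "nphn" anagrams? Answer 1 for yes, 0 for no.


Strings: "akmo", "nphn"
Sorted first:  akmo
Sorted second: hnnp
Differ at position 0: 'a' vs 'h' => not anagrams

0


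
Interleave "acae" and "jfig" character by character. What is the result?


Interleaving "acae" and "jfig":
  Position 0: 'a' from first, 'j' from second => "aj"
  Position 1: 'c' from first, 'f' from second => "cf"
  Position 2: 'a' from first, 'i' from second => "ai"
  Position 3: 'e' from first, 'g' from second => "eg"
Result: ajcfaieg

ajcfaieg


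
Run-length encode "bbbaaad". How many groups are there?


Input: bbbaaad
Scanning for consecutive runs:
  Group 1: 'b' x 3 (positions 0-2)
  Group 2: 'a' x 3 (positions 3-5)
  Group 3: 'd' x 1 (positions 6-6)
Total groups: 3

3


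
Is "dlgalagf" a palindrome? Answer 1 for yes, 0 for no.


Input: dlgalagf
Reversed: fgalagld
  Compare pos 0 ('d') with pos 7 ('f'): MISMATCH
  Compare pos 1 ('l') with pos 6 ('g'): MISMATCH
  Compare pos 2 ('g') with pos 5 ('a'): MISMATCH
  Compare pos 3 ('a') with pos 4 ('l'): MISMATCH
Result: not a palindrome

0


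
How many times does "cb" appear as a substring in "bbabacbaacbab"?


Searching for "cb" in "bbabacbaacbab"
Scanning each position:
  Position 0: "bb" => no
  Position 1: "ba" => no
  Position 2: "ab" => no
  Position 3: "ba" => no
  Position 4: "ac" => no
  Position 5: "cb" => MATCH
  Position 6: "ba" => no
  Position 7: "aa" => no
  Position 8: "ac" => no
  Position 9: "cb" => MATCH
  Position 10: "ba" => no
  Position 11: "ab" => no
Total occurrences: 2

2


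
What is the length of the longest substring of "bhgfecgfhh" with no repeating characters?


Input: "bhgfecgfhh"
Sliding window (track last position of each char):
  Position 0 ('b'): window [0,0] length 1 -- new best
  Position 1 ('h'): window [0,1] length 2 -- new best
  Position 2 ('g'): window [0,2] length 3 -- new best
  Position 3 ('f'): window [0,3] length 4 -- new best
  Position 4 ('e'): window [0,4] length 5 -- new best
  Position 5 ('c'): window [0,5] length 6 -- new best
  Position 6 ('g'): repeat (last at 2), move window start to 3
  Position 6 ('g'): window [3,6] length 4
  Position 7 ('f'): repeat (last at 3), move window start to 4
  Position 7 ('f'): window [4,7] length 4
  Position 8 ('h'): window [4,8] length 5
  Position 9 ('h'): repeat (last at 8), move window start to 9
  Position 9 ('h'): window [9,9] length 1
Longest substring with no repeats: "bhgfec" with length 6

6


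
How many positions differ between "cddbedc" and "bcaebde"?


Comparing "cddbedc" and "bcaebde" position by position:
  Position 0: 'c' vs 'b' => DIFFER
  Position 1: 'd' vs 'c' => DIFFER
  Position 2: 'd' vs 'a' => DIFFER
  Position 3: 'b' vs 'e' => DIFFER
  Position 4: 'e' vs 'b' => DIFFER
  Position 5: 'd' vs 'd' => same
  Position 6: 'c' vs 'e' => DIFFER
Positions that differ: 6

6


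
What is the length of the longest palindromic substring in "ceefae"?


Input: "ceefae"
Checking substrings for palindromes:
  [1:3] "ee" (len 2) => palindrome
Longest palindromic substring: "ee" with length 2

2


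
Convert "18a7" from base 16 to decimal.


Input: "18a7" in base 16
Positional expansion:
  Digit '1' (value 1) x 16^3 = 4096
  Digit '8' (value 8) x 16^2 = 2048
  Digit 'a' (value 10) x 16^1 = 160
  Digit '7' (value 7) x 16^0 = 7
Sum = 6311

6311


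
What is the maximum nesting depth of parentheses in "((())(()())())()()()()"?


Input: "((())(()())())()()()()"
Tracking depth:
  Position 0 '(': depth becomes 1
  Position 1 '(': depth becomes 2
  Position 2 '(': depth becomes 3
  Position 3 ')': depth becomes 2
  Position 4 ')': depth becomes 1
  Position 5 '(': depth becomes 2
  Position 6 '(': depth becomes 3
  Position 7 ')': depth becomes 2
  Position 8 '(': depth becomes 3
  Position 9 ')': depth becomes 2
  Position 10 ')': depth becomes 1
  Position 11 '(': depth becomes 2
  Position 12 ')': depth becomes 1
  Position 13 ')': depth becomes 0
  Position 14 '(': depth becomes 1
  Position 15 ')': depth becomes 0
  Position 16 '(': depth becomes 1
  Position 17 ')': depth becomes 0
  Position 18 '(': depth becomes 1
  Position 19 ')': depth becomes 0
  Position 20 '(': depth becomes 1
  Position 21 ')': depth becomes 0
Maximum depth reached: 3

3


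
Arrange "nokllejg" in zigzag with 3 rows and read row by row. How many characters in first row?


Zigzag "nokllejg" into 3 rows:
Placing characters:
  'n' => row 0
  'o' => row 1
  'k' => row 2
  'l' => row 1
  'l' => row 0
  'e' => row 1
  'j' => row 2
  'g' => row 1
Rows:
  Row 0: "nl"
  Row 1: "oleg"
  Row 2: "kj"
First row length: 2

2


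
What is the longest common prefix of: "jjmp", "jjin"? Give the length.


Words: jjmp, jjin
  Position 0: all 'j' => match
  Position 1: all 'j' => match
  Position 2: ('m', 'i') => mismatch, stop
LCP = "jj" (length 2)

2


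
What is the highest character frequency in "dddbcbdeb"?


Input: dddbcbdeb
Character counts:
  'b': 3
  'c': 1
  'd': 4
  'e': 1
Maximum frequency: 4

4


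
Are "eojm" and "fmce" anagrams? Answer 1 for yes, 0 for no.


Strings: "eojm", "fmce"
Sorted first:  ejmo
Sorted second: cefm
Differ at position 0: 'e' vs 'c' => not anagrams

0


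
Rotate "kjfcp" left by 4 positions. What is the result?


Input: "kjfcp", rotate left by 4
First 4 characters: "kjfc"
Remaining characters: "p"
Concatenate remaining + first: "p" + "kjfc" = "pkjfc"

pkjfc


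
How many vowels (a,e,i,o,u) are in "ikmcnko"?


Input: ikmcnko
Checking each character:
  'i' at position 0: vowel (running total: 1)
  'k' at position 1: consonant
  'm' at position 2: consonant
  'c' at position 3: consonant
  'n' at position 4: consonant
  'k' at position 5: consonant
  'o' at position 6: vowel (running total: 2)
Total vowels: 2

2


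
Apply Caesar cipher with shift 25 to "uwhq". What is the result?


Caesar cipher: shift "uwhq" by 25
  'u' (pos 20) + 25 = pos 19 = 't'
  'w' (pos 22) + 25 = pos 21 = 'v'
  'h' (pos 7) + 25 = pos 6 = 'g'
  'q' (pos 16) + 25 = pos 15 = 'p'
Result: tvgp

tvgp


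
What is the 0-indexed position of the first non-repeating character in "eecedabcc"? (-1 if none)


Input: eecedabcc
Character frequencies:
  'a': 1
  'b': 1
  'c': 3
  'd': 1
  'e': 3
Scanning left to right for freq == 1:
  Position 0 ('e'): freq=3, skip
  Position 1 ('e'): freq=3, skip
  Position 2 ('c'): freq=3, skip
  Position 3 ('e'): freq=3, skip
  Position 4 ('d'): unique! => answer = 4

4


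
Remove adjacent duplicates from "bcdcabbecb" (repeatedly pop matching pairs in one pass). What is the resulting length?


Input: bcdcabbecb
Stack-based adjacent duplicate removal:
  Read 'b': push. Stack: b
  Read 'c': push. Stack: bc
  Read 'd': push. Stack: bcd
  Read 'c': push. Stack: bcdc
  Read 'a': push. Stack: bcdca
  Read 'b': push. Stack: bcdcab
  Read 'b': matches stack top 'b' => pop. Stack: bcdca
  Read 'e': push. Stack: bcdcae
  Read 'c': push. Stack: bcdcaec
  Read 'b': push. Stack: bcdcaecb
Final stack: "bcdcaecb" (length 8)

8


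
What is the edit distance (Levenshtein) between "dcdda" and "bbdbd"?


Computing edit distance: "dcdda" -> "bbdbd"
DP table:
           b    b    d    b    d
      0    1    2    3    4    5
  d   1    1    2    2    3    4
  c   2    2    2    3    3    4
  d   3    3    3    2    3    3
  d   4    4    4    3    3    3
  a   5    5    5    4    4    4
Edit distance = dp[5][5] = 4

4


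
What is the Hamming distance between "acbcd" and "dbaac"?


Comparing "acbcd" and "dbaac" position by position:
  Position 0: 'a' vs 'd' => differ
  Position 1: 'c' vs 'b' => differ
  Position 2: 'b' vs 'a' => differ
  Position 3: 'c' vs 'a' => differ
  Position 4: 'd' vs 'c' => differ
Total differences (Hamming distance): 5

5


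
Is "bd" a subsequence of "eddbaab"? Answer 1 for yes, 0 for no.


Check if "bd" is a subsequence of "eddbaab"
Greedy scan:
  Position 0 ('e'): no match needed
  Position 1 ('d'): no match needed
  Position 2 ('d'): no match needed
  Position 3 ('b'): matches sub[0] = 'b'
  Position 4 ('a'): no match needed
  Position 5 ('a'): no match needed
  Position 6 ('b'): no match needed
Only matched 1/2 characters => not a subsequence

0


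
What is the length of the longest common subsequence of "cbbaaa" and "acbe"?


LCS of "cbbaaa" and "acbe"
DP table:
           a    c    b    e
      0    0    0    0    0
  c   0    0    1    1    1
  b   0    0    1    2    2
  b   0    0    1    2    2
  a   0    1    1    2    2
  a   0    1    1    2    2
  a   0    1    1    2    2
LCS length = dp[6][4] = 2

2


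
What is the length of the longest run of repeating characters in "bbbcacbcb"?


Input: "bbbcacbcb"
Scanning for longest run:
  Position 1 ('b'): continues run of 'b', length=2
  Position 2 ('b'): continues run of 'b', length=3
  Position 3 ('c'): new char, reset run to 1
  Position 4 ('a'): new char, reset run to 1
  Position 5 ('c'): new char, reset run to 1
  Position 6 ('b'): new char, reset run to 1
  Position 7 ('c'): new char, reset run to 1
  Position 8 ('b'): new char, reset run to 1
Longest run: 'b' with length 3

3


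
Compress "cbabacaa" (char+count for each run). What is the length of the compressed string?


Input: cbabacaa
Runs:
  'c' x 1 => "c1"
  'b' x 1 => "b1"
  'a' x 1 => "a1"
  'b' x 1 => "b1"
  'a' x 1 => "a1"
  'c' x 1 => "c1"
  'a' x 2 => "a2"
Compressed: "c1b1a1b1a1c1a2"
Compressed length: 14

14


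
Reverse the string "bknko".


Input: bknko
Reading characters right to left:
  Position 4: 'o'
  Position 3: 'k'
  Position 2: 'n'
  Position 1: 'k'
  Position 0: 'b'
Reversed: oknkb

oknkb


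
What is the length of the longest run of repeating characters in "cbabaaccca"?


Input: "cbabaaccca"
Scanning for longest run:
  Position 1 ('b'): new char, reset run to 1
  Position 2 ('a'): new char, reset run to 1
  Position 3 ('b'): new char, reset run to 1
  Position 4 ('a'): new char, reset run to 1
  Position 5 ('a'): continues run of 'a', length=2
  Position 6 ('c'): new char, reset run to 1
  Position 7 ('c'): continues run of 'c', length=2
  Position 8 ('c'): continues run of 'c', length=3
  Position 9 ('a'): new char, reset run to 1
Longest run: 'c' with length 3

3


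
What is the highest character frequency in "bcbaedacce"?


Input: bcbaedacce
Character counts:
  'a': 2
  'b': 2
  'c': 3
  'd': 1
  'e': 2
Maximum frequency: 3

3


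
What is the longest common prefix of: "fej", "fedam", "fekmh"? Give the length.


Words: fej, fedam, fekmh
  Position 0: all 'f' => match
  Position 1: all 'e' => match
  Position 2: ('j', 'd', 'k') => mismatch, stop
LCP = "fe" (length 2)

2


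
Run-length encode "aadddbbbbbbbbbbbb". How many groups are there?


Input: aadddbbbbbbbbbbbb
Scanning for consecutive runs:
  Group 1: 'a' x 2 (positions 0-1)
  Group 2: 'd' x 3 (positions 2-4)
  Group 3: 'b' x 12 (positions 5-16)
Total groups: 3

3


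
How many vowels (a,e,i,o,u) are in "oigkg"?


Input: oigkg
Checking each character:
  'o' at position 0: vowel (running total: 1)
  'i' at position 1: vowel (running total: 2)
  'g' at position 2: consonant
  'k' at position 3: consonant
  'g' at position 4: consonant
Total vowels: 2

2


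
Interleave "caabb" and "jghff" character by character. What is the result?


Interleaving "caabb" and "jghff":
  Position 0: 'c' from first, 'j' from second => "cj"
  Position 1: 'a' from first, 'g' from second => "ag"
  Position 2: 'a' from first, 'h' from second => "ah"
  Position 3: 'b' from first, 'f' from second => "bf"
  Position 4: 'b' from first, 'f' from second => "bf"
Result: cjagahbfbf

cjagahbfbf


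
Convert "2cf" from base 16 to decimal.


Input: "2cf" in base 16
Positional expansion:
  Digit '2' (value 2) x 16^2 = 512
  Digit 'c' (value 12) x 16^1 = 192
  Digit 'f' (value 15) x 16^0 = 15
Sum = 719

719


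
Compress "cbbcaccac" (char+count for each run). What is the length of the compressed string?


Input: cbbcaccac
Runs:
  'c' x 1 => "c1"
  'b' x 2 => "b2"
  'c' x 1 => "c1"
  'a' x 1 => "a1"
  'c' x 2 => "c2"
  'a' x 1 => "a1"
  'c' x 1 => "c1"
Compressed: "c1b2c1a1c2a1c1"
Compressed length: 14

14


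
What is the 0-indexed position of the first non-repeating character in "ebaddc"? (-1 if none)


Input: ebaddc
Character frequencies:
  'a': 1
  'b': 1
  'c': 1
  'd': 2
  'e': 1
Scanning left to right for freq == 1:
  Position 0 ('e'): unique! => answer = 0

0


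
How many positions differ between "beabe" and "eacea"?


Comparing "beabe" and "eacea" position by position:
  Position 0: 'b' vs 'e' => DIFFER
  Position 1: 'e' vs 'a' => DIFFER
  Position 2: 'a' vs 'c' => DIFFER
  Position 3: 'b' vs 'e' => DIFFER
  Position 4: 'e' vs 'a' => DIFFER
Positions that differ: 5

5


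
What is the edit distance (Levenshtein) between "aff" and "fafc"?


Computing edit distance: "aff" -> "fafc"
DP table:
           f    a    f    c
      0    1    2    3    4
  a   1    1    1    2    3
  f   2    1    2    1    2
  f   3    2    2    2    2
Edit distance = dp[3][4] = 2

2


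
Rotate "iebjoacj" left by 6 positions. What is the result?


Input: "iebjoacj", rotate left by 6
First 6 characters: "iebjoa"
Remaining characters: "cj"
Concatenate remaining + first: "cj" + "iebjoa" = "cjiebjoa"

cjiebjoa


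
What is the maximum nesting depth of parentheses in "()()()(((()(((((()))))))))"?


Input: "()()()(((()(((((()))))))))"
Tracking depth:
  Position 0 '(': depth becomes 1
  Position 1 ')': depth becomes 0
  Position 2 '(': depth becomes 1
  Position 3 ')': depth becomes 0
  Position 4 '(': depth becomes 1
  Position 5 ')': depth becomes 0
  Position 6 '(': depth becomes 1
  Position 7 '(': depth becomes 2
  Position 8 '(': depth becomes 3
  Position 9 '(': depth becomes 4
  Position 10 ')': depth becomes 3
  Position 11 '(': depth becomes 4
  Position 12 '(': depth becomes 5
  Position 13 '(': depth becomes 6
  Position 14 '(': depth becomes 7
  Position 15 '(': depth becomes 8
  Position 16 '(': depth becomes 9
  Position 17 ')': depth becomes 8
  Position 18 ')': depth becomes 7
  Position 19 ')': depth becomes 6
  Position 20 ')': depth becomes 5
  Position 21 ')': depth becomes 4
  Position 22 ')': depth becomes 3
  Position 23 ')': depth becomes 2
  Position 24 ')': depth becomes 1
  Position 25 ')': depth becomes 0
Maximum depth reached: 9

9


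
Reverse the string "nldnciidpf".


Input: nldnciidpf
Reading characters right to left:
  Position 9: 'f'
  Position 8: 'p'
  Position 7: 'd'
  Position 6: 'i'
  Position 5: 'i'
  Position 4: 'c'
  Position 3: 'n'
  Position 2: 'd'
  Position 1: 'l'
  Position 0: 'n'
Reversed: fpdiicndln

fpdiicndln


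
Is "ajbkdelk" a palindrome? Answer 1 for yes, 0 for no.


Input: ajbkdelk
Reversed: kledkbja
  Compare pos 0 ('a') with pos 7 ('k'): MISMATCH
  Compare pos 1 ('j') with pos 6 ('l'): MISMATCH
  Compare pos 2 ('b') with pos 5 ('e'): MISMATCH
  Compare pos 3 ('k') with pos 4 ('d'): MISMATCH
Result: not a palindrome

0


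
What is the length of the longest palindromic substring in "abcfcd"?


Input: "abcfcd"
Checking substrings for palindromes:
  [2:5] "cfc" (len 3) => palindrome
Longest palindromic substring: "cfc" with length 3

3


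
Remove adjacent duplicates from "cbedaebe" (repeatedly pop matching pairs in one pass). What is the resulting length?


Input: cbedaebe
Stack-based adjacent duplicate removal:
  Read 'c': push. Stack: c
  Read 'b': push. Stack: cb
  Read 'e': push. Stack: cbe
  Read 'd': push. Stack: cbed
  Read 'a': push. Stack: cbeda
  Read 'e': push. Stack: cbedae
  Read 'b': push. Stack: cbedaeb
  Read 'e': push. Stack: cbedaebe
Final stack: "cbedaebe" (length 8)

8


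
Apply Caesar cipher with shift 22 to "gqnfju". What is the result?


Caesar cipher: shift "gqnfju" by 22
  'g' (pos 6) + 22 = pos 2 = 'c'
  'q' (pos 16) + 22 = pos 12 = 'm'
  'n' (pos 13) + 22 = pos 9 = 'j'
  'f' (pos 5) + 22 = pos 1 = 'b'
  'j' (pos 9) + 22 = pos 5 = 'f'
  'u' (pos 20) + 22 = pos 16 = 'q'
Result: cmjbfq

cmjbfq


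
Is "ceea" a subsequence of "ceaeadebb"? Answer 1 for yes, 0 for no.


Check if "ceea" is a subsequence of "ceaeadebb"
Greedy scan:
  Position 0 ('c'): matches sub[0] = 'c'
  Position 1 ('e'): matches sub[1] = 'e'
  Position 2 ('a'): no match needed
  Position 3 ('e'): matches sub[2] = 'e'
  Position 4 ('a'): matches sub[3] = 'a'
  Position 5 ('d'): no match needed
  Position 6 ('e'): no match needed
  Position 7 ('b'): no match needed
  Position 8 ('b'): no match needed
All 4 characters matched => is a subsequence

1


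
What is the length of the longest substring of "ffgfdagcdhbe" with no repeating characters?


Input: "ffgfdagcdhbe"
Sliding window (track last position of each char):
  Position 0 ('f'): window [0,0] length 1 -- new best
  Position 1 ('f'): repeat (last at 0), move window start to 1
  Position 1 ('f'): window [1,1] length 1
  Position 2 ('g'): window [1,2] length 2 -- new best
  Position 3 ('f'): repeat (last at 1), move window start to 2
  Position 3 ('f'): window [2,3] length 2
  Position 4 ('d'): window [2,4] length 3 -- new best
  Position 5 ('a'): window [2,5] length 4 -- new best
  Position 6 ('g'): repeat (last at 2), move window start to 3
  Position 6 ('g'): window [3,6] length 4
  Position 7 ('c'): window [3,7] length 5 -- new best
  Position 8 ('d'): repeat (last at 4), move window start to 5
  Position 8 ('d'): window [5,8] length 4
  Position 9 ('h'): window [5,9] length 5
  Position 10 ('b'): window [5,10] length 6 -- new best
  Position 11 ('e'): window [5,11] length 7 -- new best
Longest substring with no repeats: "agcdhbe" with length 7

7


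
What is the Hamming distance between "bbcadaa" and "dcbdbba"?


Comparing "bbcadaa" and "dcbdbba" position by position:
  Position 0: 'b' vs 'd' => differ
  Position 1: 'b' vs 'c' => differ
  Position 2: 'c' vs 'b' => differ
  Position 3: 'a' vs 'd' => differ
  Position 4: 'd' vs 'b' => differ
  Position 5: 'a' vs 'b' => differ
  Position 6: 'a' vs 'a' => same
Total differences (Hamming distance): 6

6


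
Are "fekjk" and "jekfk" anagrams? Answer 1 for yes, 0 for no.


Strings: "fekjk", "jekfk"
Sorted first:  efjkk
Sorted second: efjkk
Sorted forms match => anagrams

1


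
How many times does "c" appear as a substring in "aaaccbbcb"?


Searching for "c" in "aaaccbbcb"
Scanning each position:
  Position 0: "a" => no
  Position 1: "a" => no
  Position 2: "a" => no
  Position 3: "c" => MATCH
  Position 4: "c" => MATCH
  Position 5: "b" => no
  Position 6: "b" => no
  Position 7: "c" => MATCH
  Position 8: "b" => no
Total occurrences: 3

3


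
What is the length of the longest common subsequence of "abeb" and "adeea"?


LCS of "abeb" and "adeea"
DP table:
           a    d    e    e    a
      0    0    0    0    0    0
  a   0    1    1    1    1    1
  b   0    1    1    1    1    1
  e   0    1    1    2    2    2
  b   0    1    1    2    2    2
LCS length = dp[4][5] = 2

2


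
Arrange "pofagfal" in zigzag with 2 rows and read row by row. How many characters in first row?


Zigzag "pofagfal" into 2 rows:
Placing characters:
  'p' => row 0
  'o' => row 1
  'f' => row 0
  'a' => row 1
  'g' => row 0
  'f' => row 1
  'a' => row 0
  'l' => row 1
Rows:
  Row 0: "pfga"
  Row 1: "oafl"
First row length: 4

4


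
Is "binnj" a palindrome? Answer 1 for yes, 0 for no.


Input: binnj
Reversed: jnnib
  Compare pos 0 ('b') with pos 4 ('j'): MISMATCH
  Compare pos 1 ('i') with pos 3 ('n'): MISMATCH
Result: not a palindrome

0


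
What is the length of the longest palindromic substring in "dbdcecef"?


Input: "dbdcecef"
Checking substrings for palindromes:
  [0:3] "dbd" (len 3) => palindrome
  [3:6] "cec" (len 3) => palindrome
  [4:7] "ece" (len 3) => palindrome
Longest palindromic substring: "dbd" with length 3

3


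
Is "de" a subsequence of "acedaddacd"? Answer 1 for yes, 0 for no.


Check if "de" is a subsequence of "acedaddacd"
Greedy scan:
  Position 0 ('a'): no match needed
  Position 1 ('c'): no match needed
  Position 2 ('e'): no match needed
  Position 3 ('d'): matches sub[0] = 'd'
  Position 4 ('a'): no match needed
  Position 5 ('d'): no match needed
  Position 6 ('d'): no match needed
  Position 7 ('a'): no match needed
  Position 8 ('c'): no match needed
  Position 9 ('d'): no match needed
Only matched 1/2 characters => not a subsequence

0


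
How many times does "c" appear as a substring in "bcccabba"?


Searching for "c" in "bcccabba"
Scanning each position:
  Position 0: "b" => no
  Position 1: "c" => MATCH
  Position 2: "c" => MATCH
  Position 3: "c" => MATCH
  Position 4: "a" => no
  Position 5: "b" => no
  Position 6: "b" => no
  Position 7: "a" => no
Total occurrences: 3

3


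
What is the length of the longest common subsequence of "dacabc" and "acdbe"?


LCS of "dacabc" and "acdbe"
DP table:
           a    c    d    b    e
      0    0    0    0    0    0
  d   0    0    0    1    1    1
  a   0    1    1    1    1    1
  c   0    1    2    2    2    2
  a   0    1    2    2    2    2
  b   0    1    2    2    3    3
  c   0    1    2    2    3    3
LCS length = dp[6][5] = 3

3


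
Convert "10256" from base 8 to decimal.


Input: "10256" in base 8
Positional expansion:
  Digit '1' (value 1) x 8^4 = 4096
  Digit '0' (value 0) x 8^3 = 0
  Digit '2' (value 2) x 8^2 = 128
  Digit '5' (value 5) x 8^1 = 40
  Digit '6' (value 6) x 8^0 = 6
Sum = 4270

4270


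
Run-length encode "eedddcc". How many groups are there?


Input: eedddcc
Scanning for consecutive runs:
  Group 1: 'e' x 2 (positions 0-1)
  Group 2: 'd' x 3 (positions 2-4)
  Group 3: 'c' x 2 (positions 5-6)
Total groups: 3

3


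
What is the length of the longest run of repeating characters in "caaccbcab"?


Input: "caaccbcab"
Scanning for longest run:
  Position 1 ('a'): new char, reset run to 1
  Position 2 ('a'): continues run of 'a', length=2
  Position 3 ('c'): new char, reset run to 1
  Position 4 ('c'): continues run of 'c', length=2
  Position 5 ('b'): new char, reset run to 1
  Position 6 ('c'): new char, reset run to 1
  Position 7 ('a'): new char, reset run to 1
  Position 8 ('b'): new char, reset run to 1
Longest run: 'a' with length 2

2


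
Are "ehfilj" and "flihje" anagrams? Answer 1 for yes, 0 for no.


Strings: "ehfilj", "flihje"
Sorted first:  efhijl
Sorted second: efhijl
Sorted forms match => anagrams

1


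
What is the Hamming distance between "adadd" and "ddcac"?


Comparing "adadd" and "ddcac" position by position:
  Position 0: 'a' vs 'd' => differ
  Position 1: 'd' vs 'd' => same
  Position 2: 'a' vs 'c' => differ
  Position 3: 'd' vs 'a' => differ
  Position 4: 'd' vs 'c' => differ
Total differences (Hamming distance): 4

4


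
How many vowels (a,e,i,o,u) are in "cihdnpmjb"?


Input: cihdnpmjb
Checking each character:
  'c' at position 0: consonant
  'i' at position 1: vowel (running total: 1)
  'h' at position 2: consonant
  'd' at position 3: consonant
  'n' at position 4: consonant
  'p' at position 5: consonant
  'm' at position 6: consonant
  'j' at position 7: consonant
  'b' at position 8: consonant
Total vowels: 1

1


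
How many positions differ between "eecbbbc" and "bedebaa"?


Comparing "eecbbbc" and "bedebaa" position by position:
  Position 0: 'e' vs 'b' => DIFFER
  Position 1: 'e' vs 'e' => same
  Position 2: 'c' vs 'd' => DIFFER
  Position 3: 'b' vs 'e' => DIFFER
  Position 4: 'b' vs 'b' => same
  Position 5: 'b' vs 'a' => DIFFER
  Position 6: 'c' vs 'a' => DIFFER
Positions that differ: 5

5


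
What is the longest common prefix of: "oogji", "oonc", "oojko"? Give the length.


Words: oogji, oonc, oojko
  Position 0: all 'o' => match
  Position 1: all 'o' => match
  Position 2: ('g', 'n', 'j') => mismatch, stop
LCP = "oo" (length 2)

2


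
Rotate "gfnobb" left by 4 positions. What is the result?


Input: "gfnobb", rotate left by 4
First 4 characters: "gfno"
Remaining characters: "bb"
Concatenate remaining + first: "bb" + "gfno" = "bbgfno"

bbgfno


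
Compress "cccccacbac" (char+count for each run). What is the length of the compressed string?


Input: cccccacbac
Runs:
  'c' x 5 => "c5"
  'a' x 1 => "a1"
  'c' x 1 => "c1"
  'b' x 1 => "b1"
  'a' x 1 => "a1"
  'c' x 1 => "c1"
Compressed: "c5a1c1b1a1c1"
Compressed length: 12

12


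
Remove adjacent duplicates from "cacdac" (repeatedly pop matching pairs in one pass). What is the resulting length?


Input: cacdac
Stack-based adjacent duplicate removal:
  Read 'c': push. Stack: c
  Read 'a': push. Stack: ca
  Read 'c': push. Stack: cac
  Read 'd': push. Stack: cacd
  Read 'a': push. Stack: cacda
  Read 'c': push. Stack: cacdac
Final stack: "cacdac" (length 6)

6


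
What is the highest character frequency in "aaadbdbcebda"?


Input: aaadbdbcebda
Character counts:
  'a': 4
  'b': 3
  'c': 1
  'd': 3
  'e': 1
Maximum frequency: 4

4


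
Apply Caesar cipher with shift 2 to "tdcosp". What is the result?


Caesar cipher: shift "tdcosp" by 2
  't' (pos 19) + 2 = pos 21 = 'v'
  'd' (pos 3) + 2 = pos 5 = 'f'
  'c' (pos 2) + 2 = pos 4 = 'e'
  'o' (pos 14) + 2 = pos 16 = 'q'
  's' (pos 18) + 2 = pos 20 = 'u'
  'p' (pos 15) + 2 = pos 17 = 'r'
Result: vfequr

vfequr


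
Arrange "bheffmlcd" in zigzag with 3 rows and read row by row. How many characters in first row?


Zigzag "bheffmlcd" into 3 rows:
Placing characters:
  'b' => row 0
  'h' => row 1
  'e' => row 2
  'f' => row 1
  'f' => row 0
  'm' => row 1
  'l' => row 2
  'c' => row 1
  'd' => row 0
Rows:
  Row 0: "bfd"
  Row 1: "hfmc"
  Row 2: "el"
First row length: 3

3


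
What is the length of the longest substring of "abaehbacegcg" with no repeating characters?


Input: "abaehbacegcg"
Sliding window (track last position of each char):
  Position 0 ('a'): window [0,0] length 1 -- new best
  Position 1 ('b'): window [0,1] length 2 -- new best
  Position 2 ('a'): repeat (last at 0), move window start to 1
  Position 2 ('a'): window [1,2] length 2
  Position 3 ('e'): window [1,3] length 3 -- new best
  Position 4 ('h'): window [1,4] length 4 -- new best
  Position 5 ('b'): repeat (last at 1), move window start to 2
  Position 5 ('b'): window [2,5] length 4
  Position 6 ('a'): repeat (last at 2), move window start to 3
  Position 6 ('a'): window [3,6] length 4
  Position 7 ('c'): window [3,7] length 5 -- new best
  Position 8 ('e'): repeat (last at 3), move window start to 4
  Position 8 ('e'): window [4,8] length 5
  Position 9 ('g'): window [4,9] length 6 -- new best
  Position 10 ('c'): repeat (last at 7), move window start to 8
  Position 10 ('c'): window [8,10] length 3
  Position 11 ('g'): repeat (last at 9), move window start to 10
  Position 11 ('g'): window [10,11] length 2
Longest substring with no repeats: "hbaceg" with length 6

6


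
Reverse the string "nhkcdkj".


Input: nhkcdkj
Reading characters right to left:
  Position 6: 'j'
  Position 5: 'k'
  Position 4: 'd'
  Position 3: 'c'
  Position 2: 'k'
  Position 1: 'h'
  Position 0: 'n'
Reversed: jkdckhn

jkdckhn
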